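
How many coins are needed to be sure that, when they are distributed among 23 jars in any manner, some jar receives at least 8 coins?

162

With 161 coins one could put exactly 7 in each of the 23 jars, and no jar would reach 8.
One more coin must land in a jar that already has 7, giving it 8.
So 23 × 7 + 1 = 162 coins are required.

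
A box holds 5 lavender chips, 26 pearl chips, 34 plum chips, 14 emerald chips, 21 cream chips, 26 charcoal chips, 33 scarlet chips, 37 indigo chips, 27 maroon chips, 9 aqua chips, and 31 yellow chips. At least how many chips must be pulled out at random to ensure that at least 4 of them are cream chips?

246

In the worst case for collecting cream chips, every non-cream chip comes out first.
There are 5 + 26 + 34 + 14 + 26 + 33 + 37 + 27 + 9 + 31 = 242 non-cream chips altogether.
After those, each further chip must be cream, so 242 + 4 = 246 draws guarantee 4 cream chips.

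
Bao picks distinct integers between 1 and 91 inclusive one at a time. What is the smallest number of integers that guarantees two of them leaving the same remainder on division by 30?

By the pigeonhole principle, the 30 residue classes mod 30 are the pigeonholes.
With 30 integers one could put 1 in each residue class and have no class reach 2.
The 31st integer pushes some class to 2, so 30·1 + 1 = 31.

31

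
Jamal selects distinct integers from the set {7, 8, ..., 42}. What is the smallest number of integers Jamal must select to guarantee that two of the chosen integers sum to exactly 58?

24

Two chosen integers sum to 58 exactly when both halves of some pair {x, 58−x} with 16 ≤ x ≤ 58−x ≤ 42 are chosen — 13 such pairs.
The remaining 10 elements (those with no distinct partner in range) can never complete a 58-sum, so the worst case takes all of them and one from each pair: 10 + 13 = 23.
By the pigeonhole principle, the 24th integer has to be the second member of some pair, so 23 + 1 = 24.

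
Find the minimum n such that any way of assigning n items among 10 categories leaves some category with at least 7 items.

With 60 items one could put exactly 6 in each of the 10 categories, and no category would reach 7.
By the pigeonhole principle, one more item must land in a category that already has 6, giving it 7.
So 10 × 6 + 1 = 61 items are required.

61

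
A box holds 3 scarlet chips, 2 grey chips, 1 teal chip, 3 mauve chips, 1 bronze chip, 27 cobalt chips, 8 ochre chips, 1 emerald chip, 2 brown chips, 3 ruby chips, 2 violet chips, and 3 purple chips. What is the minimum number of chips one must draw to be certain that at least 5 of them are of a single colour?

30

An adversary could hand out at most 4 chips per colour (10 colours run out sooner): 3 + 2 + 1 + 3 + 1 + 4 + 4 + 1 + 2 + 3 + 2 + 3 = 29 chips and still no colour has 5.
One more chip lands in a colour already at 4, so 30 draws are enough and 29 are not.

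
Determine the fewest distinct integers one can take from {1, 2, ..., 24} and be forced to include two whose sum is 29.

15

Two chosen integers sum to 29 exactly when both halves of some pair {x, 29−x} with 5 ≤ x ≤ 29−x ≤ 24 are chosen — 10 such pairs.
The remaining 4 elements (those with no distinct partner in range) can never complete a 29-sum, so the worst case takes all of them and one from each pair: 4 + 10 = 14.
By pigeonhole, the 15th integer has to be the second member of some pair, so 14 + 1 = 15.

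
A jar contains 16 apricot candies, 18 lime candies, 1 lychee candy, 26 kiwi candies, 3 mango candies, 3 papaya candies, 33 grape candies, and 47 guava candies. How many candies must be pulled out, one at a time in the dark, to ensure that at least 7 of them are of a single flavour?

By the pigeonhole principle, the 8 flavours are the holes; the candies drawn are the pigeons.
To avoid 7 of any one flavour, the worst case takes at most 6 of each flavour, or every candy of a flavour that has fewer than 6.
That gives 6 + 6 + 1 + 6 + 3 + 3 + 6 + 6 = 37 candies with no flavour reaching 7.
The next candy forces some flavour to 7, so 37 + 1 = 38.

38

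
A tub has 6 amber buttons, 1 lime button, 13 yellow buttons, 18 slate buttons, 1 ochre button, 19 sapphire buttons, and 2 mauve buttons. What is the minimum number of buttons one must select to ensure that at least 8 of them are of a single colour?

Put each drawn button into a box by colour. The largest draw with every box below 8 takes min(count, 7) from each colour; colours with fewer than 7 contribute all they have.
Σ min(cᵢ, 7) = 6 + 1 + 7 + 7 + 1 + 7 + 2 = 31.
Draw number 31 + 1 = 32 must push one box to 8.

32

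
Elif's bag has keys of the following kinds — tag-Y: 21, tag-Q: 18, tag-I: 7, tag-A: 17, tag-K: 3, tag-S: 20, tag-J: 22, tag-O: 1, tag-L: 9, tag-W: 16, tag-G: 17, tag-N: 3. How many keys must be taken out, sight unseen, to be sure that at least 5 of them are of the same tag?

An adversary could hand out at most 4 keys per tag (tag-K, tag-O, tag-N run out sooner): 4 + 4 + 4 + 4 + 3 + 4 + 4 + 1 + 4 + 4 + 4 + 3 = 43 keys and still no tag has 5.
By the pigeonhole principle, one more key lands in a tag already at 4, so 44 draws are enough and 43 are not.

44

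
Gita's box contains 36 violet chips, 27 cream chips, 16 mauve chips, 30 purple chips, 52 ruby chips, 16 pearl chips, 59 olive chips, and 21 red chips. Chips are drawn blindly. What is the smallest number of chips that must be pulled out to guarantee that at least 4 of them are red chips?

In the worst case for collecting red chips, every non-red chip comes out first.
There are 36 + 27 + 16 + 30 + 52 + 16 + 59 = 236 non-red chips altogether.
After those, each further chip must be red, so 236 + 4 = 240 draws guarantee 4 red chips.

240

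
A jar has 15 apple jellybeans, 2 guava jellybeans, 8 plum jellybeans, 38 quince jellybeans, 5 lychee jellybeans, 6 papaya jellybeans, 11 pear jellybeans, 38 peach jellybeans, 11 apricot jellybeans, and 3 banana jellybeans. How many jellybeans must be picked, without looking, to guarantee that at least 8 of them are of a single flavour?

By pigeonhole, put each drawn jellybean into a box by flavour. The largest draw with every box below 8 takes min(count, 7) from each flavour; flavours with fewer than 7 contribute all they have.
Σ min(cᵢ, 7) = 7 + 2 + 7 + 7 + 5 + 6 + 7 + 7 + 7 + 3 = 58.
Draw number 58 + 1 = 59 must push one box to 8.

59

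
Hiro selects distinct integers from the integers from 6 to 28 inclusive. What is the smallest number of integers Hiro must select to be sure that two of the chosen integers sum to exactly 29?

15

A set avoiding the sum 29 can contain at most one of each pair {x, 29−x}, plus the 5 elements whose complement lies outside the range.
The integers 15, …, 28 (14 of them) are such a set: any two sum to at least 15+16 = 31 > 29.
Any 15th integer completes one of the 9 pairs, so 15 choices force a sum of 29.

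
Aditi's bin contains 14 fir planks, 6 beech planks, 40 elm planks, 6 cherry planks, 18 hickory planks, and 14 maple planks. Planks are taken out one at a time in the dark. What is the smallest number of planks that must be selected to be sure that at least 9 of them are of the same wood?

Pigeonhole: the 6 woods are the holes; the planks drawn are the pigeons.
To avoid 9 of any one wood, the worst case takes at most 8 of each wood, or every plank of a wood that has fewer than 8.
That gives 8 + 6 + 8 + 6 + 8 + 8 = 44 planks with no wood reaching 9.
The next plank forces some wood to 9, so 44 + 1 = 45.

45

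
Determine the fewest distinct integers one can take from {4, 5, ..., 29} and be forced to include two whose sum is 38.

17

A set avoiding the sum 38 can contain at most one of each pair {x, 38−x}, plus the 6 elements whose complement lies outside the range or equal to its own complement.
The integers 4, …, 19 (16 of them) are such a set: any two sum to at least 4+5 = 9 and at most 18+19 = 37 < 38.
By the pigeonhole principle, any 17th integer completes one of the 10 pairs, so 17 choices force a sum of 38.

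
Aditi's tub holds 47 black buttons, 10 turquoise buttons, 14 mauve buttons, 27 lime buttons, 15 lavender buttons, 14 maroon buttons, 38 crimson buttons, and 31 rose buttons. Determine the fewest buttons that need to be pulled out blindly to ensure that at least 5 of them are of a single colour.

By pigeonhole, put each drawn button into a box by colour. The largest draw with every box below 5 takes min(count, 4) from each colour.
Σ min(cᵢ, 4) = 4 + 4 + 4 + 4 + 4 + 4 + 4 + 4 = 32.
Draw number 32 + 1 = 33 must push one box to 5.

33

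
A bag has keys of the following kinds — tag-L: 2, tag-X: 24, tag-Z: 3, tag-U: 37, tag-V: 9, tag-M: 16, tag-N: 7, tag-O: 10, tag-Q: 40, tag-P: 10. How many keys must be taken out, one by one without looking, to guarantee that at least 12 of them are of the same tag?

Pigeonhole: the 10 tags are the holes; the keys drawn are the pigeons.
To avoid 12 of any one tag, the worst case takes at most 11 of each tag, or every key of a tag that has fewer than 11.
That gives 2 + 11 + 3 + 11 + 9 + 11 + 7 + 10 + 11 + 10 = 85 keys with no tag reaching 12.
The next key forces some tag to 12, so 85 + 1 = 86.

86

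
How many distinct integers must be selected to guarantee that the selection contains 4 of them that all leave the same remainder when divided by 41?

124

The 41 residue classes mod 41 are the pigeonholes.
With 123 integers one could put 3 in each residue class and have no class reach 4.
The 124th integer pushes some class to 4, so 41·3 + 1 = 124.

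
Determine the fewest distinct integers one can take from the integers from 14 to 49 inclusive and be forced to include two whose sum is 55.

A set avoiding the sum 55 can contain at most one of each pair {x, 55−x}, plus the 8 elements whose complement lies outside the range.
The integers 28, …, 49 (22 of them) are such a set: any two sum to at least 28+29 = 57 > 55.
Any 23rd integer completes one of the 14 pairs, so 23 choices force a sum of 55.

23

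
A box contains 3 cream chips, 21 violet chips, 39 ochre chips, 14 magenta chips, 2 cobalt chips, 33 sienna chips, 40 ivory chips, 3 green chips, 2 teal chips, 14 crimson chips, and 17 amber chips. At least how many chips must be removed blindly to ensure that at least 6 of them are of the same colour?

The 11 colours are the holes; the chips drawn are the pigeons.
To avoid 6 of any one colour, the worst case takes at most 5 of each colour, or every chip of a colour that has fewer than 5.
That gives 3 + 5 + 5 + 5 + 2 + 5 + 5 + 3 + 2 + 5 + 5 = 45 chips with no colour reaching 6.
The next chip forces some colour to 6, so 45 + 1 = 46.

46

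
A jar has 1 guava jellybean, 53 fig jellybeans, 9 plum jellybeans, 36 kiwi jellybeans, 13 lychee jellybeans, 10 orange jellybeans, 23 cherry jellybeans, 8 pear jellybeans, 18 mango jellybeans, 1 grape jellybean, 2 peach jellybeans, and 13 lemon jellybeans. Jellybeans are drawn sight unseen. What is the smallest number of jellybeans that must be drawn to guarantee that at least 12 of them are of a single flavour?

An adversary could hand out at most 11 jellybeans per flavour (6 flavours run out sooner): 1 + 11 + 9 + 11 + 11 + 10 + 11 + 8 + 11 + 1 + 2 + 11 = 97 jellybeans and still no flavour has 12.
One more jellybean lands in a flavour already at 11, so 98 draws are enough and 97 are not.

98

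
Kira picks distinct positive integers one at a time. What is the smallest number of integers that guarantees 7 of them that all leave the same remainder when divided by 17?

By the pigeonhole principle, the 17 residue classes mod 17 are the pigeonholes.
With 102 integers one could put 6 in each residue class and have no class reach 7.
The 103rd integer pushes some class to 7, so 17·6 + 1 = 103.

103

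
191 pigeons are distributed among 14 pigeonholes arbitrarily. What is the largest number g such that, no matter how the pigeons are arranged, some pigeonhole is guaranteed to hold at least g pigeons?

By the pigeonhole principle, the 14 pigeonholes are the holes and the 191 pigeons are the pigeons.
If every pigeonhole held at most 13 pigeons, the total would be at most 14 × 13 = 182, which is less than 191.
So some pigeonhole holds at least ⌈191/14⌉ = 14 pigeons.

14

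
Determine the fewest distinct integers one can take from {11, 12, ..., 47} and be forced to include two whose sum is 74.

Two chosen integers sum to 74 exactly when both halves of some pair {x, 74−x} with 27 ≤ x ≤ 74−x ≤ 47 are chosen — 10 such pairs.
The remaining 17 elements (those with no distinct partner in range) can never complete a 74-sum, so the worst case takes all of them and one from each pair: 17 + 10 = 27.
The 28th integer has to be the second member of some pair, so 27 + 1 = 28.

28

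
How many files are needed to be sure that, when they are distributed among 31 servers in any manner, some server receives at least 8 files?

218

With 217 files one could put exactly 7 in each of the 31 servers, and no server would reach 8.
One more file must land in a server that already has 7, giving it 8.
So 31 × 7 + 1 = 218 files are required.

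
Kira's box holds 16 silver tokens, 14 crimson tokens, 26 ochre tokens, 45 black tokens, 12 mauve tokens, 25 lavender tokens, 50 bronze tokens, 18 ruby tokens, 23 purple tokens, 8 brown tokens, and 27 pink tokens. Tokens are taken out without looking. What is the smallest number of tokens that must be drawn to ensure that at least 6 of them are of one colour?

56

An adversary could hand out at most 5 tokens per colour: 5 + 5 + 5 + 5 + 5 + 5 + 5 + 5 + 5 + 5 + 5 = 55 tokens and still no colour has 6.
By pigeonhole, one more token lands in a colour already at 5, so 56 draws are enough and 55 are not.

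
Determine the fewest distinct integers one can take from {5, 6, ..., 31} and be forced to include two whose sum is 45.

19

Two chosen integers sum to 45 exactly when both halves of some pair {x, 45−x} with 14 ≤ x ≤ 45−x ≤ 31 are chosen — 9 such pairs.
The remaining 9 elements (those with no distinct partner in range) can never complete a 45-sum, so the worst case takes all of them and one from each pair: 9 + 9 = 18.
The 19th integer has to be the second member of some pair, so 18 + 1 = 19.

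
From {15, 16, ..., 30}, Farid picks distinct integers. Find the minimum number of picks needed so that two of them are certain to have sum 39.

12

A set avoiding the sum 39 can contain at most one of each pair {x, 39−x}, plus the 6 elements whose complement lies outside the range.
The integers 20, …, 30 (11 of them) are such a set: any two sum to at least 20+21 = 41 > 39.
By the pigeonhole principle, any 12th integer completes one of the 5 pairs, so 12 choices force a sum of 39.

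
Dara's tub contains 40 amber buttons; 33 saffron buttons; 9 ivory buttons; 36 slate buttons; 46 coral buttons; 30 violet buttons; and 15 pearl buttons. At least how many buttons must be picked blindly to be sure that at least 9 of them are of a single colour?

By pigeonhole, the 7 colours are the holes; the buttons drawn are the pigeons.
To avoid 9 of any one colour, the worst case takes at most 8 of each colour.
That gives 8 + 8 + 8 + 8 + 8 + 8 + 8 = 56 buttons with no colour reaching 9.
The next button forces some colour to 9, so 56 + 1 = 57.

57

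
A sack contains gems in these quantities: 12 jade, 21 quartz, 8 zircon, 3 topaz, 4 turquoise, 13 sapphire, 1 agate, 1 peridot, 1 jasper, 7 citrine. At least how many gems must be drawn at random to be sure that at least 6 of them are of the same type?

By the pigeonhole principle, put each drawn gem into a box by type. The largest draw with every box below 6 takes min(count, 5) from each type; types with fewer than 5 contribute all they have.
Σ min(cᵢ, 5) = 5 + 5 + 5 + 3 + 4 + 5 + 1 + 1 + 1 + 5 = 35.
Draw number 35 + 1 = 36 must push one box to 6.

36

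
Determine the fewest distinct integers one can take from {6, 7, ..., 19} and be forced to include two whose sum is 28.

10

Two chosen integers sum to 28 exactly when both halves of some pair {x, 28−x} with 9 ≤ x ≤ 28−x ≤ 19 are chosen — 5 such pairs.
The remaining 4 elements (those with no distinct partner in range) can never complete a 28-sum, so the worst case takes all of them and one from each pair: 4 + 5 = 9.
By pigeonhole, the 10th integer has to be the second member of some pair, so 9 + 1 = 10.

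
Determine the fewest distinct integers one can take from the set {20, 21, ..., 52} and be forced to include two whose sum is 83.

A set avoiding the sum 83 can contain at most one of each pair {x, 83−x}, plus the 11 elements whose complement lies outside the range.
The integers 20, …, 41 (22 of them) are such a set: any two sum to at least 20+21 = 41 and at most 40+41 = 81 < 83.
By pigeonhole, any 23rd integer completes one of the 11 pairs, so 23 choices force a sum of 83.

23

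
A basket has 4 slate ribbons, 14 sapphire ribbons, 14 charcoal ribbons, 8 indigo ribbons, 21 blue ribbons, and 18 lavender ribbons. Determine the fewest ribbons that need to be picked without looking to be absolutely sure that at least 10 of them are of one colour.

By the pigeonhole principle, put each drawn ribbon into a box by colour. The largest draw with every box below 10 takes min(count, 9) from each colour; colours with fewer than 9 contribute all they have.
Σ min(cᵢ, 9) = 4 + 9 + 9 + 8 + 9 + 9 = 48.
Draw number 48 + 1 = 49 must push one box to 10.

49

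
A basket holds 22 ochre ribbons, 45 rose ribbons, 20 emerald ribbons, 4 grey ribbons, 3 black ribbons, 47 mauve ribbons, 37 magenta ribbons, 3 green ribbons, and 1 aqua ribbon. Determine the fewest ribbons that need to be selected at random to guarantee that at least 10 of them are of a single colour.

An adversary could hand out at most 9 ribbons per colour (4 colours run out sooner): 9 + 9 + 9 + 4 + 3 + 9 + 9 + 3 + 1 = 56 ribbons and still no colour has 10.
By pigeonhole, one more ribbon lands in a colour already at 9, so 57 draws are enough and 56 are not.

57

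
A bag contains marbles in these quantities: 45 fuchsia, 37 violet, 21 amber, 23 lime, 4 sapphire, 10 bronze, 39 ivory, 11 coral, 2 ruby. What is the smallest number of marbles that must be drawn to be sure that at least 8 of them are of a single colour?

Pigeonhole: the 9 colours are the holes; the marbles drawn are the pigeons.
To avoid 8 of any one colour, the worst case takes at most 7 of each colour, or every marble of a colour that has fewer than 7.
That gives 7 + 7 + 7 + 7 + 4 + 7 + 7 + 7 + 2 = 55 marbles with no colour reaching 8.
The next marble forces some colour to 8, so 55 + 1 = 56.

56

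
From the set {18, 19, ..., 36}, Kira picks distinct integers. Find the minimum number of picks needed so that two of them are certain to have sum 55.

11

Two chosen integers sum to 55 exactly when both halves of some pair {x, 55−x} with 19 ≤ x ≤ 55−x ≤ 36 are chosen — 9 such pairs.
The remaining 1 element (those with no distinct partner in range) can never complete a 55-sum, so the worst case takes all of them and one from each pair: 1 + 9 = 10.
The 11th integer has to be the second member of some pair, so 10 + 1 = 11.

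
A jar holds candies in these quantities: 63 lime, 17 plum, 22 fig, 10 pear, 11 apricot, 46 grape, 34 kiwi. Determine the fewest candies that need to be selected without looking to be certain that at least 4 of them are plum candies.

190

In the worst case for collecting plum candies, every non-plum candy comes out first.
There are 63 + 22 + 10 + 11 + 46 + 34 = 186 non-plum candies altogether.
After those, each further candy must be plum, so 186 + 4 = 190 draws guarantee 4 plum candies.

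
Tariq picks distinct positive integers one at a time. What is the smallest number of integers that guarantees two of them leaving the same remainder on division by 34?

35

Pigeonhole: the 34 residue classes mod 34 are the pigeonholes.
With 34 integers one could put 1 in each residue class and have no class reach 2.
The 35th integer pushes some class to 2, so 34·1 + 1 = 35.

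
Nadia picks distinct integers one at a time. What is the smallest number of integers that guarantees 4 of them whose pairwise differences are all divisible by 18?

55

Integers whose pairwise differences are multiples of 18 are exactly those sharing a remainder mod 18. The 18 residue classes mod 18 are the pigeonholes.
With 54 integers one could put 3 in each residue class and have no class reach 4.
The 55th integer pushes some class to 4, so 18·3 + 1 = 55.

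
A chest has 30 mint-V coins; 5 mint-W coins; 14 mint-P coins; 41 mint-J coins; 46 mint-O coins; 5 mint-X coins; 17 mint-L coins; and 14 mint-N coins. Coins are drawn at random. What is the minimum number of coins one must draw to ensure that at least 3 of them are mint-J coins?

In the worst case for collecting mint-J coins, every non-mint-J coin comes out first.
There are 30 + 5 + 14 + 46 + 5 + 17 + 14 = 131 non-mint-J coins altogether.
After those, each further coin must be mint-J, so 131 + 3 = 134 draws guarantee 3 mint-J coins.

134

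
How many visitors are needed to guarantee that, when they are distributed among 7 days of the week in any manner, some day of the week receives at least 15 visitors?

With 98 visitors one could put exactly 14 in each of the 7 days of the week, and no day of the week would reach 15.
By the pigeonhole principle, one more visitor must land in a day of the week that already has 14, giving it 15.
So 7 × 14 + 1 = 99 visitors are required.

99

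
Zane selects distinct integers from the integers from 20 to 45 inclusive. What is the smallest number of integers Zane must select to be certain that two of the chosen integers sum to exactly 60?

17

Two chosen integers sum to 60 exactly when both halves of some pair {x, 60−x} with 20 ≤ x ≤ 60−x ≤ 40 are chosen — 10 such pairs.
The remaining 6 elements (those with no distinct partner in range) can never complete a 60-sum, so the worst case takes all of them and one from each pair: 6 + 10 = 16.
The 17th integer has to be the second member of some pair, so 16 + 1 = 17.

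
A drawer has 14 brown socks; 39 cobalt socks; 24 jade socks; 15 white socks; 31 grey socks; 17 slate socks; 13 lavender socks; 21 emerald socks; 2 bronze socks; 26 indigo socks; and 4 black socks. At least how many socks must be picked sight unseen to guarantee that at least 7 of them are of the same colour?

61

Pigeonhole: the 11 colours are the holes; the socks drawn are the pigeons.
To avoid 7 of any one colour, the worst case takes at most 6 of each colour, or every sock of a colour that has fewer than 6.
That gives 6 + 6 + 6 + 6 + 6 + 6 + 6 + 6 + 2 + 6 + 4 = 60 socks with no colour reaching 7.
The next sock forces some colour to 7, so 60 + 1 = 61.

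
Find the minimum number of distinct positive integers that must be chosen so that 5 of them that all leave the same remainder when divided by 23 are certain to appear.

93

The 23 residue classes mod 23 are the pigeonholes.
With 92 integers one could put 4 in each residue class and have no class reach 5.
The 93rd integer pushes some class to 5, so 23·4 + 1 = 93.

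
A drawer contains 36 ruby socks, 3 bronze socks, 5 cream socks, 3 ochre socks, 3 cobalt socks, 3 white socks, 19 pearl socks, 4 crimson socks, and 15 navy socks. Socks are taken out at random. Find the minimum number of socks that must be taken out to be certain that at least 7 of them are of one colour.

40

The 9 colours are the holes; the socks drawn are the pigeons.
To avoid 7 of any one colour, the worst case takes at most 6 of each colour, or every sock of a colour that has fewer than 6.
That gives 6 + 3 + 5 + 3 + 3 + 3 + 6 + 4 + 6 = 39 socks with no colour reaching 7.
The next sock forces some colour to 7, so 39 + 1 = 40.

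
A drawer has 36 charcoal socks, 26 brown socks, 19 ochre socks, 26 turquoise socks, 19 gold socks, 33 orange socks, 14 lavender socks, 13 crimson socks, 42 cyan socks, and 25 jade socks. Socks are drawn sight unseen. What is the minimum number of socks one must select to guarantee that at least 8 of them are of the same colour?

Pigeonhole: put each drawn sock into a box by colour. The largest draw with every box below 8 takes min(count, 7) from each colour.
Σ min(cᵢ, 7) = 7 + 7 + 7 + 7 + 7 + 7 + 7 + 7 + 7 + 7 = 70.
Draw number 70 + 1 = 71 must push one box to 8.

71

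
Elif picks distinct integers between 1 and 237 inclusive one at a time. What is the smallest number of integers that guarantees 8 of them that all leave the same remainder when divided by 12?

85

The 12 residue classes mod 12 are the pigeonholes.
With 84 integers one could put 7 in each residue class and have no class reach 8.
The 85th integer pushes some class to 8, so 12·7 + 1 = 85.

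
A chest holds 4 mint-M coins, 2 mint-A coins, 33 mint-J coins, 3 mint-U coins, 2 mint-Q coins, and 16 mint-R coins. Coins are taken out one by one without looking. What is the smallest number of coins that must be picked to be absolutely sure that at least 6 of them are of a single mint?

22

An adversary could hand out at most 5 coins per mint (4 mints run out sooner): 4 + 2 + 5 + 3 + 2 + 5 = 21 coins and still no mint has 6.
One more coin lands in a mint already at 5, so 22 draws are enough and 21 are not.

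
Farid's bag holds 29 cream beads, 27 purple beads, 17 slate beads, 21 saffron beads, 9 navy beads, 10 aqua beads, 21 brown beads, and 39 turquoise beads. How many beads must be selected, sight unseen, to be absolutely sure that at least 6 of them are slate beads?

162

In the worst case for collecting slate beads, every non-slate bead comes out first.
There are 29 + 27 + 21 + 9 + 10 + 21 + 39 = 156 non-slate beads altogether.
After those, each further bead must be slate, so 156 + 6 = 162 draws guarantee 6 slate beads.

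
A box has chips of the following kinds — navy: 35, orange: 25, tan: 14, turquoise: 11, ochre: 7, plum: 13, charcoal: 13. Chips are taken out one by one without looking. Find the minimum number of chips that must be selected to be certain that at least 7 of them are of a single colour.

By the pigeonhole principle, put each drawn chip into a box by colour. The largest draw with every box below 7 takes min(count, 6) from each colour.
Σ min(cᵢ, 6) = 6 + 6 + 6 + 6 + 6 + 6 + 6 = 42.
Draw number 42 + 1 = 43 must push one box to 7.

43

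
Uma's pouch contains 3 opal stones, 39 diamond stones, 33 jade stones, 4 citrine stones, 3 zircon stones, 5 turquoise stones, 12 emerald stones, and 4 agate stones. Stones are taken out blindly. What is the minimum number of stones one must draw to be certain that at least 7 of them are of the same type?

An adversary could hand out at most 6 stones per type (5 types run out sooner): 3 + 6 + 6 + 4 + 3 + 5 + 6 + 4 = 37 stones and still no type has 7.
One more stone lands in a type already at 6, so 38 draws are enough and 37 are not.

38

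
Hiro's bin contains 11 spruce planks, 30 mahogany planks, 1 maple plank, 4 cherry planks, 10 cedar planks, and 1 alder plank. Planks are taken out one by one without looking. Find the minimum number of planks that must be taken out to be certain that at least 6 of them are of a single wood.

22

By pigeonhole, the 6 woods are the holes; the planks drawn are the pigeons.
To avoid 6 of any one wood, the worst case takes at most 5 of each wood, or every plank of a wood that has fewer than 5.
That gives 5 + 5 + 1 + 4 + 5 + 1 = 21 planks with no wood reaching 6.
The next plank forces some wood to 6, so 21 + 1 = 22.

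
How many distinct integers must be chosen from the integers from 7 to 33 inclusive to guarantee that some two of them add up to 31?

Two chosen integers sum to 31 exactly when both halves of some pair {x, 31−x} with 7 ≤ x ≤ 31−x ≤ 24 are chosen — 9 such pairs.
The remaining 9 elements (those with no distinct partner in range) can never complete a 31-sum, so the worst case takes all of them and one from each pair: 9 + 9 = 18.
The 19th integer has to be the second member of some pair, so 18 + 1 = 19.

19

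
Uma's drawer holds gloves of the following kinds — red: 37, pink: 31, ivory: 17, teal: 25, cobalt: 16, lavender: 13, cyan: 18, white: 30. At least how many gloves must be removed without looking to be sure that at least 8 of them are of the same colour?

An adversary could hand out at most 7 gloves per colour: 7 + 7 + 7 + 7 + 7 + 7 + 7 + 7 = 56 gloves and still no colour has 8.
By pigeonhole, one more glove lands in a colour already at 7, so 57 draws are enough and 56 are not.

57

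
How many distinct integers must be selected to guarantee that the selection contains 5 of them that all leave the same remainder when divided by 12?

The 12 residue classes mod 12 are the pigeonholes.
With 48 integers one could put 4 in each residue class and have no class reach 5.
The 49th integer pushes some class to 5, so 12·4 + 1 = 49.

49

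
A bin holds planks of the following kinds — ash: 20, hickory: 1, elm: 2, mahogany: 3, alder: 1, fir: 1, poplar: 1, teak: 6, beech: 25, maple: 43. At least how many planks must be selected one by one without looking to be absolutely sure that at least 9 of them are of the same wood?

40

An adversary could hand out at most 8 planks per wood (7 woods run out sooner): 8 + 1 + 2 + 3 + 1 + 1 + 1 + 6 + 8 + 8 = 39 planks and still no wood has 9.
One more plank lands in a wood already at 8, so 40 draws are enough and 39 are not.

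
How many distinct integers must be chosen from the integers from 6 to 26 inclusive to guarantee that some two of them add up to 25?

15

Group the elements by complementary pair {x, 25−x}: {6,19}, {7,18}, {8,17}, …, giving 7 two-element pairs and 7 integers whose partner 25−x falls outside [6,26].
Pigeonhole: treating each of those 14 groups as a pigeonhole, one can pick one integer per group — 14 integers — with no two summing to 25.
The 15th integer lands in an occupied pair, forcing a sum of 25.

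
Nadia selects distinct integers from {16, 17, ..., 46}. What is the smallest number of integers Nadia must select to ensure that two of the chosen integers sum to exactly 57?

Group the elements by complementary pair {x, 57−x}: {16,41}, {17,40}, {18,39}, …, giving 13 two-element pairs and 5 integers whose partner 57−x falls outside [16,46].
Pigeonhole: treating each of those 18 groups as a pigeonhole, one can pick one integer per group — 18 integers — with no two summing to 57.
The 19th integer lands in an occupied pair, forcing a sum of 57.

19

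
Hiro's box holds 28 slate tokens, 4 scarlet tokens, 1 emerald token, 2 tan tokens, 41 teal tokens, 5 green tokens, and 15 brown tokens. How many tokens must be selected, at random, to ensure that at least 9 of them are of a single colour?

An adversary could hand out at most 8 tokens per colour (4 colours run out sooner): 8 + 4 + 1 + 2 + 8 + 5 + 8 = 36 tokens and still no colour has 9.
One more token lands in a colour already at 8, so 37 draws are enough and 36 are not.

37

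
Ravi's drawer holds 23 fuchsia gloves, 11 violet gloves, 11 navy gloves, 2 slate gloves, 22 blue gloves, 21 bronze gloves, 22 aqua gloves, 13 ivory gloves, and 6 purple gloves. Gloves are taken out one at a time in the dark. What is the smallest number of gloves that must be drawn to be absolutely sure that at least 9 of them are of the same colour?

The 9 colours are the holes; the gloves drawn are the pigeons.
To avoid 9 of any one colour, the worst case takes at most 8 of each colour, or every glove of a colour that has fewer than 8.
That gives 8 + 8 + 8 + 2 + 8 + 8 + 8 + 8 + 6 = 64 gloves with no colour reaching 9.
The next glove forces some colour to 9, so 64 + 1 = 65.

65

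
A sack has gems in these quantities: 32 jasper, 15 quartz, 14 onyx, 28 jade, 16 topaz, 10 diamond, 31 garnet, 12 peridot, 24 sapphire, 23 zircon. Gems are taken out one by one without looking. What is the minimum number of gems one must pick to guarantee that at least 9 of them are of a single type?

Put each drawn gem into a box by type. The largest draw with every box below 9 takes min(count, 8) from each type.
Σ min(cᵢ, 8) = 8 + 8 + 8 + 8 + 8 + 8 + 8 + 8 + 8 + 8 = 80.
Draw number 80 + 1 = 81 must push one box to 9.

81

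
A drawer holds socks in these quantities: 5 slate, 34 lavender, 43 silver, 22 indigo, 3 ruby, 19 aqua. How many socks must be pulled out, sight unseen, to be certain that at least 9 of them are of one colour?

41

Pigeonhole: put each drawn sock into a box by colour. The largest draw with every box below 9 takes min(count, 8) from each colour; colours with fewer than 8 contribute all they have.
Σ min(cᵢ, 8) = 5 + 8 + 8 + 8 + 3 + 8 = 40.
Draw number 40 + 1 = 41 must push one box to 9.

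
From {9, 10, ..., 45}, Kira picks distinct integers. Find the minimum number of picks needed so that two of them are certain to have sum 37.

Two chosen integers sum to 37 exactly when both halves of some pair {x, 37−x} with 9 ≤ x ≤ 37−x ≤ 28 are chosen — 10 such pairs.
The remaining 17 elements (those with no distinct partner in range) can never complete a 37-sum, so the worst case takes all of them and one from each pair: 17 + 10 = 27.
Pigeonhole: the 28th integer has to be the second member of some pair, so 27 + 1 = 28.

28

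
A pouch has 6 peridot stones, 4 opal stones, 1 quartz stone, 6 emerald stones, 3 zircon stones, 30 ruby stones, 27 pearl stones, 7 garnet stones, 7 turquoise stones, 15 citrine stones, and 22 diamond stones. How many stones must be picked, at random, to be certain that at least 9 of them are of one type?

67

By the pigeonhole principle, put each drawn stone into a box by type. The largest draw with every box below 9 takes min(count, 8) from each type; types with fewer than 8 contribute all they have.
Σ min(cᵢ, 8) = 6 + 4 + 1 + 6 + 3 + 8 + 8 + 7 + 7 + 8 + 8 = 66.
Draw number 66 + 1 = 67 must push one box to 9.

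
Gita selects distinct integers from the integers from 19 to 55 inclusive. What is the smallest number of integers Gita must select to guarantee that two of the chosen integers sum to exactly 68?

23

Group the elements by complementary pair {x, 68−x}: {19,49}, {20,48}, {21,47}, …, giving 15 two-element pairs, the single value 34 (it cannot pair with itself since the integers are distinct), and 6 integers whose partner 68−x falls outside [19,55].
Treating each of those 22 groups as a pigeonhole, one can pick one integer per group — 22 integers — with no two summing to 68.
The 23rd integer lands in an occupied pair, forcing a sum of 68.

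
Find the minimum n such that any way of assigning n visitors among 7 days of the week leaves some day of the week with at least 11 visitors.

71

With 70 visitors one could put exactly 10 in each of the 7 days of the week, and no day of the week would reach 11.
One more visitor must land in a day of the week that already has 10, giving it 11.
So 7 × 10 + 1 = 71 visitors are required.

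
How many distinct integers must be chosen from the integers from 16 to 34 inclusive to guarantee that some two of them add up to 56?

Group the elements by complementary pair {x, 56−x}: {22,34}, {23,33}, {24,32}, …, giving 6 two-element pairs, the single value 28 (it cannot pair with itself since the integers are distinct), and 6 integers whose partner 56−x falls outside [16,34].
Treating each of those 13 groups as a pigeonhole, one can pick one integer per group — 13 integers — with no two summing to 56.
The 14th integer lands in an occupied pair, forcing a sum of 56.

14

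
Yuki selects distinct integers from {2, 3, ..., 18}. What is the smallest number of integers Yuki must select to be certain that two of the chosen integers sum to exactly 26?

13

Two chosen integers sum to 26 exactly when both halves of some pair {x, 26−x} with 8 ≤ x ≤ 26−x ≤ 18 are chosen — 5 such pairs.
The remaining 7 elements (those with no distinct partner in range) can never complete a 26-sum, so the worst case takes all of them and one from each pair: 7 + 5 = 12.
By the pigeonhole principle, the 13th integer has to be the second member of some pair, so 12 + 1 = 13.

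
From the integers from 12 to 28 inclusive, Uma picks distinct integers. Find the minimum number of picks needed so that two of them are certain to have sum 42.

11

A set avoiding the sum 42 can contain at most one of each pair {x, 42−x}, plus the 3 elements whose complement lies outside the range or equal to its own complement.
The integers 12, …, 21 (10 of them) are such a set: any two sum to at least 12+13 = 25 and at most 20+21 = 41 < 42.
Any 11th integer completes one of the 7 pairs, so 11 choices force a sum of 42.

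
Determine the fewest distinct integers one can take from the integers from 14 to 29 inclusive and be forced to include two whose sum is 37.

Group the elements by complementary pair {x, 37−x}: {14,23}, {15,22}, {16,21}, …, giving 5 two-element pairs and 6 integers whose partner 37−x falls outside [14,29].
By pigeonhole, treating each of those 11 groups as a pigeonhole, one can pick one integer per group — 11 integers — with no two summing to 37.
The 12th integer lands in an occupied pair, forcing a sum of 37.

12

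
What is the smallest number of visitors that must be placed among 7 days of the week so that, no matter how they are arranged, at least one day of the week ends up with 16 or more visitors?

With 105 visitors one could put exactly 15 in each of the 7 days of the week, and no day of the week would reach 16.
One more visitor must land in a day of the week that already has 15, giving it 16.
So 7 × 15 + 1 = 106 visitors are required.

106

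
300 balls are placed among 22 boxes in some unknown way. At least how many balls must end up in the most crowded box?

14

The 22 boxes are the holes and the 300 balls are the pigeons.
If every box held at most 13 balls, the total would be at most 22 × 13 = 286, which is less than 300.
So some box holds at least ⌈300/22⌉ = 14 balls.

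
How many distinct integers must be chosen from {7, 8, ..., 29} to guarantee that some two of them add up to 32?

15

Group the elements by complementary pair {x, 32−x}: {7,25}, {8,24}, {9,23}, …, giving 9 two-element pairs, the single value 16 (it cannot pair with itself since the integers are distinct), and 4 integers whose partner 32−x falls outside [7,29].
Treating each of those 14 groups as a pigeonhole, one can pick one integer per group — 14 integers — with no two summing to 32.
The 15th integer lands in an occupied pair, forcing a sum of 32.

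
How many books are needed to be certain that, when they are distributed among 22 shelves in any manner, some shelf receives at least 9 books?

177

With 176 books one could put exactly 8 in each of the 22 shelves, and no shelf would reach 9.
By pigeonhole, one more book must land in a shelf that already has 8, giving it 9.
So 22 × 8 + 1 = 177 books are required.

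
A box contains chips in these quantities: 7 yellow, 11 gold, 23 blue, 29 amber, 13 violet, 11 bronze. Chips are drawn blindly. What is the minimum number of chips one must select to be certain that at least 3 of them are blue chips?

In the worst case for collecting blue chips, every non-blue chip comes out first.
There are 7 + 11 + 29 + 13 + 11 = 71 non-blue chips altogether.
After those, each further chip must be blue, so 71 + 3 = 74 draws guarantee 3 blue chips.

74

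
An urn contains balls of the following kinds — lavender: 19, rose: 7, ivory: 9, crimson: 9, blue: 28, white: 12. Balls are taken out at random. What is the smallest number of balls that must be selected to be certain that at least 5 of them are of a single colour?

An adversary could hand out at most 4 balls per colour: 4 + 4 + 4 + 4 + 4 + 4 = 24 balls and still no colour has 5.
One more ball lands in a colour already at 4, so 25 draws are enough and 24 are not.

25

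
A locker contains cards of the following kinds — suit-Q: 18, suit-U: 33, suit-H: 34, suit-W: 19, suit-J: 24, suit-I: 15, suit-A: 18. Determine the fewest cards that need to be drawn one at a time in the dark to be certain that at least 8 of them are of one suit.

Put each drawn card into a box by suit. The largest draw with every box below 8 takes min(count, 7) from each suit.
Σ min(cᵢ, 7) = 7 + 7 + 7 + 7 + 7 + 7 + 7 = 49.
Draw number 49 + 1 = 50 must push one box to 8.

50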